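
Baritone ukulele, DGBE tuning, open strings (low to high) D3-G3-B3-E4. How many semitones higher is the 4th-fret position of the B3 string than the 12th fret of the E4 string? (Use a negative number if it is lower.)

-13 semitones

B3 at fret 4 → D#4 (MIDI 63); E4 at fret 12 → E5 (MIDI 76).
63 − 76 = -13, so the two pitches are 13 semitones apart.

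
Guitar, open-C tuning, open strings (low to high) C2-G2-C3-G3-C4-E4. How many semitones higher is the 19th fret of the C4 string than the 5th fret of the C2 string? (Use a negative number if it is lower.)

38 semitones

C4 at fret 19 → G5 (MIDI 79); C2 at fret 5 → F2 (MIDI 41).
79 − 41 = 38, so the two pitches are 38 semitones apart.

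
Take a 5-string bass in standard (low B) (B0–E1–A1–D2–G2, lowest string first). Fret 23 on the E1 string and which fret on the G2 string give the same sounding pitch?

E1 at fret 23 is E1 + 23 semitones = D#3.
The open G2 string is 15 semitones above the open E1, so the same pitch on the G2 string lies at fret 23 − 15 = 8.

8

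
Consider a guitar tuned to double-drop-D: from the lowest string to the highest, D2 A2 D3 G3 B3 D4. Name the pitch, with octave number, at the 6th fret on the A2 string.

D#3

A2 is MIDI 45. Adding 6 gives 51, which is D#3.
(Equivalently spelled Eb3.)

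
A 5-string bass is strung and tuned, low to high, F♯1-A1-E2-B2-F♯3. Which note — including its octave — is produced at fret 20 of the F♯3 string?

Each fret is one semitone, so F♯3 + 20 = D5.

D5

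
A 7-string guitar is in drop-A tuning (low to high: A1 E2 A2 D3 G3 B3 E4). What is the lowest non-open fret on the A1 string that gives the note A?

12

From A1, count semitones up the chromatic scale until reaching A: A–A#–B–C–…–G–G#–A — 12 steps.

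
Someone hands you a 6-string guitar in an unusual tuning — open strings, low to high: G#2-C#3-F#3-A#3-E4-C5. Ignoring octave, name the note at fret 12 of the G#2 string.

G#2 is MIDI 44. Adding 12 gives 56; 56 mod 12 = 8, i.e. G#.
(Equivalently spelled Ab.)

G#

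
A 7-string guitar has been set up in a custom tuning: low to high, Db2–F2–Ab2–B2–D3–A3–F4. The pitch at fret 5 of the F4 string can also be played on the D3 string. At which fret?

20

F4 at fret 5 is F4 + 5 semitones = Bb4.
The open D3 string is 15 semitones below the open F4, so the same pitch on the D3 string lies at fret 5 + 15 = 20.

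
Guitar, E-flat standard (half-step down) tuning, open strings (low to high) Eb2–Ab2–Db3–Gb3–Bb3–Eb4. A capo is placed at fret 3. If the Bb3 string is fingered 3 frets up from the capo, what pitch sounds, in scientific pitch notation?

The capo raises the open Bb3 by 3 semitones to Db4; fretting 3 more gives Bb3 + 3 + 3 = Bb3 + 6 semitones = E4.

E4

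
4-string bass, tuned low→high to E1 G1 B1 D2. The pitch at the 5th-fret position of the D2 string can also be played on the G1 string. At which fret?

12

Fret 5 on D2 is MIDI 38 + 5 = 43 (G2). On the G1 string (open MIDI 31), that pitch is 43 − 31 = fret 12.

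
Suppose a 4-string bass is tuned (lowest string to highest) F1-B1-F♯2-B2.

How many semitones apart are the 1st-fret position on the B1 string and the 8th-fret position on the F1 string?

1 semitone

B1 at fret 1 → C2 (MIDI 36); F1 at fret 8 → C♯2 (MIDI 37).
36 − 37 = -1, so the two pitches are 1 semitone apart, with C♯2 the higher.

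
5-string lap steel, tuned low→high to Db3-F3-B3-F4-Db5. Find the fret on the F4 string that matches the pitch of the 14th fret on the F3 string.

Fret 14 on F3 is MIDI 53 + 14 = 67 (G4). On the F4 string (open MIDI 65), that pitch is 67 − 65 = fret 2.

2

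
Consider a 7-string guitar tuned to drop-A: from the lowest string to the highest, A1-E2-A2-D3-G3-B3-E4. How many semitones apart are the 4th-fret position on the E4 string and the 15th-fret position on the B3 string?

E4 at fret 4 → G#4 (MIDI 68); B3 at fret 15 → D5 (MIDI 74).
68 − 74 = -6, so the two pitches are 6 semitones apart, with D5 the higher.

6 semitones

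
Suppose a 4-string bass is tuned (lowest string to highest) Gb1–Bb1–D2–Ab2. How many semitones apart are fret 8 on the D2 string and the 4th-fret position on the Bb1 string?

D2 at fret 8 → Bb2 (MIDI 46); Bb1 at fret 4 → D2 (MIDI 38).
46 − 38 = 8, so the two pitches are 8 semitones apart, with Bb2 the higher.

8 semitones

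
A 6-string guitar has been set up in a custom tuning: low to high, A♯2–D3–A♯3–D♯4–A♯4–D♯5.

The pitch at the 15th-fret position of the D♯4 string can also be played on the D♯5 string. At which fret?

Fret 15 on D♯4 is MIDI 63 + 15 = 78 (F♯5). On the D♯5 string (open MIDI 75), that pitch is 78 − 75 = fret 3.

3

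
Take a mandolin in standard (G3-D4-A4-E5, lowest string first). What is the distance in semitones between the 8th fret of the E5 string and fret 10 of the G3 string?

E5 at fret 8 → C6 (MIDI 84); G3 at fret 10 → F4 (MIDI 65).
84 − 65 = 19, so the two pitches are 19 semitones apart, with C6 the higher.

19 semitones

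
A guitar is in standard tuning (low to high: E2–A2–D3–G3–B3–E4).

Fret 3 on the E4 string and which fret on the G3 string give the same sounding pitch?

12

Fret 3 on E4 is MIDI 64 + 3 = 67 (G4). On the G3 string (open MIDI 55), that pitch is 67 − 55 = fret 12.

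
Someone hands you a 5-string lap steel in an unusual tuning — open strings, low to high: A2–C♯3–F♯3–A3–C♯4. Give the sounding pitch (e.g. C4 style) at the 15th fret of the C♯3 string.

Each fret is one semitone, so C♯3 + 15 = E4.

E4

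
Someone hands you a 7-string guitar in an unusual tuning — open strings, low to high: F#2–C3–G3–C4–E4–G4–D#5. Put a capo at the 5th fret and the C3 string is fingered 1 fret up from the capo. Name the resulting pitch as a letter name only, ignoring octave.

F#

The capo raises the open C3 by 5 semitones to F3; fretting 1 more gives C3 + 5 + 1 = C3 + 6 semitones, landing on F#.
(Also written Gb.)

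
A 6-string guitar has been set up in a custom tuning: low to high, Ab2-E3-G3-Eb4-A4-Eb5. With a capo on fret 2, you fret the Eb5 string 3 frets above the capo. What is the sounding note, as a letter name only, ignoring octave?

The capo raises the open Eb5 by 2 semitones to F5; fretting 3 more gives Eb5 + 2 + 3 = Eb5 + 5 semitones, landing on Ab.
(Also written G#.)

Ab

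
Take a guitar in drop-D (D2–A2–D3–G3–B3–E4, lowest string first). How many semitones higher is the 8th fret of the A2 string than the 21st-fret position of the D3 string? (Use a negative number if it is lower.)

A2 at fret 8 → F3 (MIDI 53); D3 at fret 21 → B4 (MIDI 71).
53 − 71 = -18, so the two pitches are 18 semitones apart.

-18 semitones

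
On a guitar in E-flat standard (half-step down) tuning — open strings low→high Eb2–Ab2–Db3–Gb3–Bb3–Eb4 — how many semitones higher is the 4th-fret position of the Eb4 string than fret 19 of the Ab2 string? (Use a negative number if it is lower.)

Eb4 at fret 4 → G4 (MIDI 67); Ab2 at fret 19 → Eb4 (MIDI 63).
67 − 63 = 4, so the two pitches are 4 semitones apart.

4 semitones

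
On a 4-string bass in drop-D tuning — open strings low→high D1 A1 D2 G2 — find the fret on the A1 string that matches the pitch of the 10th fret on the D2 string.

15

Fret 10 on D2 is MIDI 38 + 10 = 48 (C3). On the A1 string (open MIDI 33), that pitch is 48 − 33 = fret 15.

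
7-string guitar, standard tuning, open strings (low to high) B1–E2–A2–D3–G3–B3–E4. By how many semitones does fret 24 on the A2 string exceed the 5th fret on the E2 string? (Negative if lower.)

A2 at fret 24 → A4 (MIDI 69); E2 at fret 5 → A2 (MIDI 45).
69 − 45 = 24, so the two pitches are 24 semitones apart.

24 semitones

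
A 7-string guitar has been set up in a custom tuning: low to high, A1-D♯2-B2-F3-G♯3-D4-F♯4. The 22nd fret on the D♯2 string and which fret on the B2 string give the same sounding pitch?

14

D♯2 at fret 22 is D♯2 + 22 semitones = C♯4.
The open B2 string is 8 semitones above the open D♯2, so the same pitch on the B2 string lies at fret 22 − 8 = 14.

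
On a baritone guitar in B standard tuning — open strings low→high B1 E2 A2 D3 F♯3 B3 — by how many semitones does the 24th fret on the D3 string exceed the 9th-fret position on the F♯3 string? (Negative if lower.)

11 semitones

D3 at fret 24 → D5 (MIDI 74); F♯3 at fret 9 → D♯4 (MIDI 63).
74 − 63 = 11, so the two pitches are 11 semitones apart.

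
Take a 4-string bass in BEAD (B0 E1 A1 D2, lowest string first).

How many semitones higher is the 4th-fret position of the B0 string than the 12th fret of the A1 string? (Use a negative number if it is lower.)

-18 semitones

B0 at fret 4 → D#1 (MIDI 27); A1 at fret 12 → A2 (MIDI 45).
27 − 45 = -18, so the two pitches are 18 semitones apart.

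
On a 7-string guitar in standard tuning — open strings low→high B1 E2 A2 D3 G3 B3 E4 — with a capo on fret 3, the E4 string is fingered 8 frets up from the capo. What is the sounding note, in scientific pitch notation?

The capo raises the open E4 by 3 semitones to G4; fretting 8 more gives E4 + 3 + 8 = E4 + 11 semitones = D♯5.
(Also written E♭.)

D♯5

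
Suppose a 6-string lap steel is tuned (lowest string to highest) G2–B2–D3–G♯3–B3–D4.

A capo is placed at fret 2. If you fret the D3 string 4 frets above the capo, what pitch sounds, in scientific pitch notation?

The capo raises the open D3 by 2 semitones to E3; fretting 4 more gives D3 + 2 + 4 = D3 + 6 semitones = G♯3.

G♯3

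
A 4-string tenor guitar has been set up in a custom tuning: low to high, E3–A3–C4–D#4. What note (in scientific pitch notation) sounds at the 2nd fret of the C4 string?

The open C4 string plus 2 semitones: C–C#–D.
No B→C boundary is crossed, so the octave stays at 4.

D4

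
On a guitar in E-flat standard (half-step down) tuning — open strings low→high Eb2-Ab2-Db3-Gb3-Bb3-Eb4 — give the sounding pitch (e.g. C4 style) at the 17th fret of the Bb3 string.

Each fret is one semitone, so Bb3 + 17 = Eb5.
(Equivalently spelled D#5.)

Eb5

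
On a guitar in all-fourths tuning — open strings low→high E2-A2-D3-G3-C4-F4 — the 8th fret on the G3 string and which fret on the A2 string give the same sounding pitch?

18

G3 at fret 8 is G3 + 8 semitones = D♯4.
The open A2 string is 10 semitones below the open G3, so the same pitch on the A2 string lies at fret 8 + 10 = 18.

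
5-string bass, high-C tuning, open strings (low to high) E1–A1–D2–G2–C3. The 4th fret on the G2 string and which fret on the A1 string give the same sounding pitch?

14

G2 at fret 4 is G2 + 4 semitones = B2.
The open A1 string is 10 semitones below the open G2, so the same pitch on the A1 string lies at fret 4 + 10 = 14.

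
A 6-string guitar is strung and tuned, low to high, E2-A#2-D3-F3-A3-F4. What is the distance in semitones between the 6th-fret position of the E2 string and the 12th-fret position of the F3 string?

E2 at fret 6 → A#2 (MIDI 46); F3 at fret 12 → F4 (MIDI 65).
46 − 65 = -19, so the two pitches are 19 semitones apart, with F4 the higher.

19 semitones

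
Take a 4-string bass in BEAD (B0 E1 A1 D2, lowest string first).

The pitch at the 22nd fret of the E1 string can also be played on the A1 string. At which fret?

17

E1 at fret 22 is E1 + 22 semitones = D3.
The open A1 string is 5 semitones above the open E1, so the same pitch on the A1 string lies at fret 22 − 5 = 17.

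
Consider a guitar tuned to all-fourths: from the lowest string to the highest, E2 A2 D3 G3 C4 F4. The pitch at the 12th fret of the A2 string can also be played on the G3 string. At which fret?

A2 at fret 12 is A2 + 12 semitones = A3.
The open G3 string is 10 semitones above the open A2, so the same pitch on the G3 string lies at fret 12 − 10 = 2.

2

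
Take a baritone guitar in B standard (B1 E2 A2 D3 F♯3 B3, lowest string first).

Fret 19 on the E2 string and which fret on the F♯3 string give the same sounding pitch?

5

Fret 19 on E2 is MIDI 40 + 19 = 59 (B3). On the F♯3 string (open MIDI 54), that pitch is 59 − 54 = fret 5.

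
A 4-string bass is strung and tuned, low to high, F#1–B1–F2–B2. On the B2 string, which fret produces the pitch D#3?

4

D#3 is 4 semitones above the open B2 (B–C–C#–D–D#), so it sits at fret 4.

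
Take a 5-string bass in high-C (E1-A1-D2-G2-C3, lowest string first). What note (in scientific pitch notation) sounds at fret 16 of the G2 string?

B3

Each fret is one semitone, so G2 + 16 = B3.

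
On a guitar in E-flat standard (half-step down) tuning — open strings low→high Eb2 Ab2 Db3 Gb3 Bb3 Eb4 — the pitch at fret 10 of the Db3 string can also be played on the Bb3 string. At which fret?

Fret 10 on Db3 is MIDI 49 + 10 = 59 (B3). On the Bb3 string (open MIDI 58), that pitch is 59 − 58 = fret 1.

1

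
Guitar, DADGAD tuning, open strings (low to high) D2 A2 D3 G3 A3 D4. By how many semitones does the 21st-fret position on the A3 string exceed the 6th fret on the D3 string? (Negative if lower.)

22 semitones

A3 at fret 21 → F♯5 (MIDI 78); D3 at fret 6 → G♯3 (MIDI 56).
78 − 56 = 22, so the two pitches are 22 semitones apart.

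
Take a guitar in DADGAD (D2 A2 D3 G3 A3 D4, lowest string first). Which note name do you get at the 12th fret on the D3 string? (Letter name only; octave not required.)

D

Each fret is one semitone, so D3 + 12 = D.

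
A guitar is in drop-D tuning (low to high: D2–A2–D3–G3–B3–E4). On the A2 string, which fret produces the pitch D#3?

D#3 is 6 semitones above the open A2 (A–A#–B–C–C#–D–D#), so it sits at fret 6.

6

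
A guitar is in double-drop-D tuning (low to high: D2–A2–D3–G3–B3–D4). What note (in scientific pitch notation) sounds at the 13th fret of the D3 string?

Each fret is one semitone, so D3 + 13 = D♯4.
(Equivalently spelled E♭4.)

D♯4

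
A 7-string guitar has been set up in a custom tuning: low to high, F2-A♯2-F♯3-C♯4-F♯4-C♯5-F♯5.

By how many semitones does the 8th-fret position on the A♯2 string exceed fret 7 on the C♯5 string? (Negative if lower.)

A♯2 at fret 8 → F♯3 (MIDI 54); C♯5 at fret 7 → G♯5 (MIDI 80).
54 − 80 = -26, so the two pitches are 26 semitones apart.

-26 semitones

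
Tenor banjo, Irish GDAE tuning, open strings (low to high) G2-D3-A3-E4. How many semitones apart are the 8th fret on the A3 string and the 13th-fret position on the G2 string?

9 semitones

A3 at fret 8 → F4 (MIDI 65); G2 at fret 13 → G#3 (MIDI 56).
65 − 56 = 9, so the two pitches are 9 semitones apart, with F4 the higher.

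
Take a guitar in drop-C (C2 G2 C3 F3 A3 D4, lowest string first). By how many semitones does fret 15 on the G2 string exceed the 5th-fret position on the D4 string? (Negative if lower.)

G2 at fret 15 → A♯3 (MIDI 58); D4 at fret 5 → G4 (MIDI 67).
58 − 67 = -9, so the two pitches are 9 semitones apart.

-9 semitones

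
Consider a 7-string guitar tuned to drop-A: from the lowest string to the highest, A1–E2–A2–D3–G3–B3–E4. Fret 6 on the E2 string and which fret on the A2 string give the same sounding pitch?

Fret 6 on E2 is MIDI 40 + 6 = 46 (A♯2). On the A2 string (open MIDI 45), that pitch is 46 − 45 = fret 1.

1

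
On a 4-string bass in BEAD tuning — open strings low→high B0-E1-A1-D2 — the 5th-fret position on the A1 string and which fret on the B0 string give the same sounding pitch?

15

Fret 5 on A1 is MIDI 33 + 5 = 38 (D2). On the B0 string (open MIDI 23), that pitch is 38 − 23 = fret 15.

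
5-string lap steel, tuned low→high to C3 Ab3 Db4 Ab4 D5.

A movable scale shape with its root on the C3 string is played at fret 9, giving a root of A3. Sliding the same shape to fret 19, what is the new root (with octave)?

G4

Moving from fret 9 to fret 19 shifts the root by 10 semitones.
A3 up 10 semitones is G4.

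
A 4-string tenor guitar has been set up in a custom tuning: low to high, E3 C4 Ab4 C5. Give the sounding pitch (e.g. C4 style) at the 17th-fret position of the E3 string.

A4

Each fret is one semitone, so E3 + 17 = A4.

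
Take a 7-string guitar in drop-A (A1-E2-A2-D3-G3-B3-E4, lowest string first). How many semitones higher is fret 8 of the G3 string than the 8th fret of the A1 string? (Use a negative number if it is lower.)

22 semitones

G3 at fret 8 → D#4 (MIDI 63); A1 at fret 8 → F2 (MIDI 41).
63 − 41 = 22, so the two pitches are 22 semitones apart.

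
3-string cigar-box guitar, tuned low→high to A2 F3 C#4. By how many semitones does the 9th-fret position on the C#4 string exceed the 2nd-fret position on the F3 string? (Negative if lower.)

C#4 at fret 9 → A#4 (MIDI 70); F3 at fret 2 → G3 (MIDI 55).
70 − 55 = 15, so the two pitches are 15 semitones apart.

15 semitones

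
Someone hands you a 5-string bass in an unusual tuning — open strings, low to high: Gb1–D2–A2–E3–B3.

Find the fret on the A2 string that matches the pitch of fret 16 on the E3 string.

23

E3 at fret 16 is E3 + 16 semitones = Ab4.
The open A2 string is 7 semitones below the open E3, so the same pitch on the A2 string lies at fret 16 + 7 = 23.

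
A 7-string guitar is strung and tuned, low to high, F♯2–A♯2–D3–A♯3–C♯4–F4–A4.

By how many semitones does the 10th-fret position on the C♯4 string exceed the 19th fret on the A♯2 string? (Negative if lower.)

C♯4 at fret 10 → B4 (MIDI 71); A♯2 at fret 19 → F4 (MIDI 65).
71 − 65 = 6, so the two pitches are 6 semitones apart.

6 semitones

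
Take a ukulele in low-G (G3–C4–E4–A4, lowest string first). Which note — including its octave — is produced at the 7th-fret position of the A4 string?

E5

Each fret is one semitone, so A4 + 7 = E5.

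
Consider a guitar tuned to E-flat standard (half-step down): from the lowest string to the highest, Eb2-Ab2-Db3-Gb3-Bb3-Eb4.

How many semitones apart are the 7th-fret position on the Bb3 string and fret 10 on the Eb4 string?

Bb3 at fret 7 → F4 (MIDI 65); Eb4 at fret 10 → Db5 (MIDI 73).
65 − 73 = -8, so the two pitches are 8 semitones apart, with Db5 the higher.

8 semitones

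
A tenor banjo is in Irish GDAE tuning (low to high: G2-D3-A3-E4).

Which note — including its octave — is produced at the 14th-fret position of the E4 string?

F♯5

The open E4 string plus 14 semitones: E–F–F#–G–…–E–F–F#.
The walk passes from B into C once, so the octave number goes from 4 to 5.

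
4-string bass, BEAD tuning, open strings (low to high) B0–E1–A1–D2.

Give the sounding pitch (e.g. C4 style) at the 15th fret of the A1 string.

C3

Each fret is one semitone, so A1 + 15 = C3.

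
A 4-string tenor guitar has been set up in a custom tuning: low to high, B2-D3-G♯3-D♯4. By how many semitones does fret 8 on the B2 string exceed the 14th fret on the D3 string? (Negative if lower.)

B2 at fret 8 → G3 (MIDI 55); D3 at fret 14 → E4 (MIDI 64).
55 − 64 = -9, so the two pitches are 9 semitones apart.

-9 semitones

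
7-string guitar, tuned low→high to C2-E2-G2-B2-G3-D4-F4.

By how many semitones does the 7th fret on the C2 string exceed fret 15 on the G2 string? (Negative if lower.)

C2 at fret 7 → G2 (MIDI 43); G2 at fret 15 → B♭3 (MIDI 58).
43 − 58 = -15, so the two pitches are 15 semitones apart.

-15 semitones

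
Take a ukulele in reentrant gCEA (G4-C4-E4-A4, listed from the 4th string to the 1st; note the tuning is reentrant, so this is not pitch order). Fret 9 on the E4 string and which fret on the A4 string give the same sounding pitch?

4

E4 at fret 9 is E4 + 9 semitones = C#5.
The open A4 string is 5 semitones above the open E4, so the same pitch on the A4 string lies at fret 9 − 5 = 4.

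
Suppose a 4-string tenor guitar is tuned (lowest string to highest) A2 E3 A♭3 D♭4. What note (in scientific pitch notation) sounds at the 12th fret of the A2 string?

A3

The open A2 string plus 12 semitones: A–Bb–B–C–…–G–Ab–A.
The walk passes from B into C once, so the octave number goes from 2 to 3.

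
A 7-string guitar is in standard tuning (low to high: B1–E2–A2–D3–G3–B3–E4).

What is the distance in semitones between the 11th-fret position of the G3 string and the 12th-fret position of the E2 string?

14 semitones

G3 at fret 11 → F#4 (MIDI 66); E2 at fret 12 → E3 (MIDI 52).
66 − 52 = 14, so the two pitches are 14 semitones apart, with F#4 the higher.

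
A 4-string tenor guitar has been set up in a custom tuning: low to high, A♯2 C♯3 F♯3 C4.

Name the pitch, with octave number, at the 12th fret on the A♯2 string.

The open A♯2 string plus 12 semitones: A#–B–C–C#–…–G#–A–A#.
The walk passes from B into C once, so the octave number goes from 2 to 3.

A♯3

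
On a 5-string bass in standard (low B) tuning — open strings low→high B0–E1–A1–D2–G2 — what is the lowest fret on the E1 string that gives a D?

From E1, count semitones up the chromatic scale until reaching D: E–F–F#–G–…–C–C#–D — 10 steps.

10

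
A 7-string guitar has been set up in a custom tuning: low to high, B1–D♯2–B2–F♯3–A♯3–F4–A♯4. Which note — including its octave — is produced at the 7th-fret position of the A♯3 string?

F4

A♯3 is MIDI 58. Adding 7 gives 65, which is F4.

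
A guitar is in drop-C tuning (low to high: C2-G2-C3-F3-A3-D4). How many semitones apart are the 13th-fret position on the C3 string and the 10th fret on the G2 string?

8 semitones

C3 at fret 13 → C♯4 (MIDI 61); G2 at fret 10 → F3 (MIDI 53).
61 − 53 = 8, so the two pitches are 8 semitones apart, with C♯4 the higher.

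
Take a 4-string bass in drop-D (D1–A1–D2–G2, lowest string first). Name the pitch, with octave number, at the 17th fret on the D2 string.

G3

The open D2 string plus 17 semitones: D–D#–E–F–…–F–F#–G.
The walk passes from B into C once, so the octave number goes from 2 to 3.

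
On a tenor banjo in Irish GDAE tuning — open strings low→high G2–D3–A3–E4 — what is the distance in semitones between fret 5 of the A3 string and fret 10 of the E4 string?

12 semitones

A3 at fret 5 → D4 (MIDI 62); E4 at fret 10 → D5 (MIDI 74).
62 − 74 = -12, so the two pitches are 12 semitones apart, with D5 the higher.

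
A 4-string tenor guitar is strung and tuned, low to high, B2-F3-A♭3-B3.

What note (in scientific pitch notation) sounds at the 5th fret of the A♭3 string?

Each fret is one semitone, so A♭3 + 5 = D♭4.

D♭4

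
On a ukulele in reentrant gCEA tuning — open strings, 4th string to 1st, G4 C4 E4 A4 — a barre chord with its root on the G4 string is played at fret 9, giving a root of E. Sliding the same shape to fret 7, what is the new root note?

Moving from fret 9 to fret 7 shifts the root by -2 semitones.
E down 2 semitones is D.

D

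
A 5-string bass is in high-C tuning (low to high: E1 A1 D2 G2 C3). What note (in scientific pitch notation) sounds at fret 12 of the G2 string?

G3

Each fret is one semitone, so G2 + 12 = G3.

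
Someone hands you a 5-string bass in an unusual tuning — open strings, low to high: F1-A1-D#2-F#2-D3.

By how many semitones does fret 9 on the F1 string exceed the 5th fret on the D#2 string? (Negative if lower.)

F1 at fret 9 → D2 (MIDI 38); D#2 at fret 5 → G#2 (MIDI 44).
38 − 44 = -6, so the two pitches are 6 semitones apart.

-6 semitones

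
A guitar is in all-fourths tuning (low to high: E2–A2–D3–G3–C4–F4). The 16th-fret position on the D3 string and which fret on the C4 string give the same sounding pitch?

D3 at fret 16 is D3 + 16 semitones = F♯4.
The open C4 string is 10 semitones above the open D3, so the same pitch on the C4 string lies at fret 16 − 10 = 6.

6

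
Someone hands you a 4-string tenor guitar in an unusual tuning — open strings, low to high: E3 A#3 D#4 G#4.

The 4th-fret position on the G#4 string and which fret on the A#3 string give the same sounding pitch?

14

G#4 at fret 4 is G#4 + 4 semitones = C5.
The open A#3 string is 10 semitones below the open G#4, so the same pitch on the A#3 string lies at fret 4 + 10 = 14.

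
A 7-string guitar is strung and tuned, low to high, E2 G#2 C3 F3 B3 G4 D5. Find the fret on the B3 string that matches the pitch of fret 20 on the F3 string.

F3 at fret 20 is F3 + 20 semitones = C#5.
The open B3 string is 6 semitones above the open F3, so the same pitch on the B3 string lies at fret 20 − 6 = 14.

14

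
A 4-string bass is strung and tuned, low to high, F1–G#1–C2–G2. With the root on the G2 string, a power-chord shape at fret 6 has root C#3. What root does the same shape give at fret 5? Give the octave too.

Moving from fret 6 to fret 5 shifts the root by -1 semitone.
C#3 down 1 semitone is C3.

C3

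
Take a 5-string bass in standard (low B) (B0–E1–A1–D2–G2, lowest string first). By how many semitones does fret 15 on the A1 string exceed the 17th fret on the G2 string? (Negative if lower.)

A1 at fret 15 → C3 (MIDI 48); G2 at fret 17 → C4 (MIDI 60).
48 − 60 = -12, so the two pitches are 12 semitones apart.

-12 semitones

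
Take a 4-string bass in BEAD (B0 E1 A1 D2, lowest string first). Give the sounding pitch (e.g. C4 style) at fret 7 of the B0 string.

F#1

Each fret is one semitone, so B0 + 7 = F#1.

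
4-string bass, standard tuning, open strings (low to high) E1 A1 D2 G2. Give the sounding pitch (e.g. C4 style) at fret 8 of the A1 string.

F2

A1 is MIDI 33. Adding 8 gives 41, which is F2.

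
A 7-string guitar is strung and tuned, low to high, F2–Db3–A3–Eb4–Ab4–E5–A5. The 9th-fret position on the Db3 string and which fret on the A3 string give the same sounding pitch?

1

Fret 9 on Db3 is MIDI 49 + 9 = 58 (Bb3). On the A3 string (open MIDI 57), that pitch is 58 − 57 = fret 1.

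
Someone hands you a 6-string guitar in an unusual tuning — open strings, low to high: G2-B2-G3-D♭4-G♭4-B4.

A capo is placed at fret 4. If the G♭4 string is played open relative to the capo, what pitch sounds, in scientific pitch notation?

The capo raises the open G♭4 by 4 semitones to B♭4; fretting 0 more gives G♭4 + 4 + 0 = G♭4 + 4 semitones = B♭4.
(Also written A♯.)

B♭4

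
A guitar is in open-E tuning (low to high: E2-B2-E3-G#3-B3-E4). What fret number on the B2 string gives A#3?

A#3 is 11 semitones above the open B2 (B–C–C#–D–…–G#–A–A#), so it sits at fret 11.

11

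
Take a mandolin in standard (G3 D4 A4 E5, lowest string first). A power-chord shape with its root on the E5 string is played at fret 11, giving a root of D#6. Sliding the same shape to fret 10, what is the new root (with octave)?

D6

Moving from fret 11 to fret 10 shifts the root by -1 semitone.
D#6 down 1 semitone is D6.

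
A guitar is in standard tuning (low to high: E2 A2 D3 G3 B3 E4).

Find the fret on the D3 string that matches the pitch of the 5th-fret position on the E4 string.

Fret 5 on E4 is MIDI 64 + 5 = 69 (A4). On the D3 string (open MIDI 50), that pitch is 69 − 50 = fret 19.

19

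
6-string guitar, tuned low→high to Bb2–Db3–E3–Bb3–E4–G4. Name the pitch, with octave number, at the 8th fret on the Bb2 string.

Bb2 is MIDI 46. Adding 8 gives 54, which is Gb3.
(Equivalently spelled F#3.)

Gb3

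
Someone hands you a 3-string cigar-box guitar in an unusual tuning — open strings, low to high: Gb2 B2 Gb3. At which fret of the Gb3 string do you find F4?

11

F4 is 11 semitones above the open Gb3 (Gb–G–Ab–A–…–Eb–E–F), so it sits at fret 11.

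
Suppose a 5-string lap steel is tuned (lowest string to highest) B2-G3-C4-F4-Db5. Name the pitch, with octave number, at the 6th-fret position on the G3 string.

Db4

Each fret is one semitone, so G3 + 6 = Db4.
(Equivalently spelled C#4.)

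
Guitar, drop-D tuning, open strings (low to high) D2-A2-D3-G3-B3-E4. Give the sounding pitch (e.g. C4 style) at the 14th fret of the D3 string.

E4

Each fret is one semitone, so D3 + 14 = E4.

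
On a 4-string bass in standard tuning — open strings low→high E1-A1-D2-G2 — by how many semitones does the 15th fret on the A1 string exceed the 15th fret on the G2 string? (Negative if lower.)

-10 semitones

A1 at fret 15 → C3 (MIDI 48); G2 at fret 15 → A♯3 (MIDI 58).
48 − 58 = -10, so the two pitches are 10 semitones apart.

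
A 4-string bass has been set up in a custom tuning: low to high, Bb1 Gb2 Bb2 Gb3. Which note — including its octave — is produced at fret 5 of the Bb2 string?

Eb3

Bb2 is MIDI 46. Adding 5 gives 51, which is Eb3.
(Equivalently spelled D#3.)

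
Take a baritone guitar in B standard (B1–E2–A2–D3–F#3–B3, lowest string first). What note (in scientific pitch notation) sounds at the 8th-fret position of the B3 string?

Each fret is one semitone, so B3 + 8 = G4.

G4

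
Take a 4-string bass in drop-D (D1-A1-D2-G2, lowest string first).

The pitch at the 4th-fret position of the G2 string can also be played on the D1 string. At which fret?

G2 at fret 4 is G2 + 4 semitones = B2.
The open D1 string is 17 semitones below the open G2, so the same pitch on the D1 string lies at fret 4 + 17 = 21.

21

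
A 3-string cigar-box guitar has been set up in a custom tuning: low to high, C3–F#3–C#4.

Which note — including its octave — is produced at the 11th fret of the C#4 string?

C#4 is MIDI 61. Adding 11 gives 72, which is C5.

C5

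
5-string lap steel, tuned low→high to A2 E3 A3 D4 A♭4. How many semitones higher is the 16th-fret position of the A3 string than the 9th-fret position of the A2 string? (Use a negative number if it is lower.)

19 semitones

A3 at fret 16 → D♭5 (MIDI 73); A2 at fret 9 → G♭3 (MIDI 54).
73 − 54 = 19, so the two pitches are 19 semitones apart.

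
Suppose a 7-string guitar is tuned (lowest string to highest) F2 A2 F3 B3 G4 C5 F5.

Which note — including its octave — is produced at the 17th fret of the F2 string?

The open F2 string plus 17 semitones: F–F#–G–G#–…–G#–A–A#.
The walk passes from B into C once, so the octave number goes from 2 to 3.
(Equivalently spelled Bb3.)

A#3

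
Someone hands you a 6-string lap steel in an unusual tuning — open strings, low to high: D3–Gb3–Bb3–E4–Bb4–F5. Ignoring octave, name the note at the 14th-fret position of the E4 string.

Gb

E4 is MIDI 64. Adding 14 gives 78; 78 mod 12 = 6, i.e. Gb.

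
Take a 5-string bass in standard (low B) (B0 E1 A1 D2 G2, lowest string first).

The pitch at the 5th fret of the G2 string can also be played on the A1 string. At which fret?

15

Fret 5 on G2 is MIDI 43 + 5 = 48 (C3). On the A1 string (open MIDI 33), that pitch is 48 − 33 = fret 15.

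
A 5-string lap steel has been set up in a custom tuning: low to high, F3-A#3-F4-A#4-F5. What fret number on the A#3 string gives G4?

G4 is 9 semitones above the open A#3 (A#–B–C–C#–D–D#–E–F–F#–G), so it sits at fret 9.

9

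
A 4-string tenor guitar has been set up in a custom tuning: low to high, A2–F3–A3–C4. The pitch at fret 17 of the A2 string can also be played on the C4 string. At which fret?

2

A2 at fret 17 is A2 + 17 semitones = D4.
The open C4 string is 15 semitones above the open A2, so the same pitch on the C4 string lies at fret 17 − 15 = 2.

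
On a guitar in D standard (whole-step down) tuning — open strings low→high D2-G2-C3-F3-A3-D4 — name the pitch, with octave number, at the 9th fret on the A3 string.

Each fret is one semitone, so A3 + 9 = F♯4.

F♯4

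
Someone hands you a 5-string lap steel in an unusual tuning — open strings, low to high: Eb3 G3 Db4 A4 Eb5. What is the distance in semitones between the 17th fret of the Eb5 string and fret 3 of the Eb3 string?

Eb5 at fret 17 → Ab6 (MIDI 92); Eb3 at fret 3 → Gb3 (MIDI 54).
92 − 54 = 38, so the two pitches are 38 semitones apart, with Ab6 the higher.

38 semitones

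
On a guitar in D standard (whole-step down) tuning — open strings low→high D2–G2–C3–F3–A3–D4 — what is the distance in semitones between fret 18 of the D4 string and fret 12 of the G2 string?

D4 at fret 18 → G♯5 (MIDI 80); G2 at fret 12 → G3 (MIDI 55).
80 − 55 = 25, so the two pitches are 25 semitones apart, with G♯5 the higher.

25 semitones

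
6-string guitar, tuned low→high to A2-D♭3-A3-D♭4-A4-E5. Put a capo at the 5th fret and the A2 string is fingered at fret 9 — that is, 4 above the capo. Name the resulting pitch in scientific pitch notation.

G♭3

The capo raises the open A2 by 5 semitones to D3; fretting 4 more gives A2 + 5 + 4 = A2 + 9 semitones = G♭3.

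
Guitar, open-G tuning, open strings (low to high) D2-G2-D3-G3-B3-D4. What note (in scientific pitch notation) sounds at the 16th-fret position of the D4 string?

D4 is MIDI 62. Adding 16 gives 78, which is F♯5.

F♯5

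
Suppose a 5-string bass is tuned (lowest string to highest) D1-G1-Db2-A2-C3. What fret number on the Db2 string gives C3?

C3 is 11 semitones above the open Db2 (Db–D–Eb–E–…–Bb–B–C), so it sits at fret 11.

11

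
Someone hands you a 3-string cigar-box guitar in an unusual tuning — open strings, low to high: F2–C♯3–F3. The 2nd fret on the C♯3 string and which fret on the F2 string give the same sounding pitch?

Fret 2 on C♯3 is MIDI 49 + 2 = 51 (D♯3). On the F2 string (open MIDI 41), that pitch is 51 − 41 = fret 10.

10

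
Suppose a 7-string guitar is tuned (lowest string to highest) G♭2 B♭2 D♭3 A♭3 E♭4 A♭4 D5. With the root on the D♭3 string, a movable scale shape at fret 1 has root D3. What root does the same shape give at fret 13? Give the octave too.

Moving from fret 1 to fret 13 shifts the root by 12 semitones.
D3 up 12 semitones is D4.

D4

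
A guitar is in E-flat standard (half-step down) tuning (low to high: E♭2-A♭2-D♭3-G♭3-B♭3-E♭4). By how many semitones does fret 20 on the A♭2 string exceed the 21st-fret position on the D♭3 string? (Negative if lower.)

A♭2 at fret 20 → E4 (MIDI 64); D♭3 at fret 21 → B♭4 (MIDI 70).
64 − 70 = -6, so the two pitches are 6 semitones apart.

-6 semitones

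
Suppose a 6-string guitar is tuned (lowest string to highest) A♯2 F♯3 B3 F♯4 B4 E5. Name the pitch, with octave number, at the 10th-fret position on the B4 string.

B4 is MIDI 71. Adding 10 gives 81, which is A5.

A5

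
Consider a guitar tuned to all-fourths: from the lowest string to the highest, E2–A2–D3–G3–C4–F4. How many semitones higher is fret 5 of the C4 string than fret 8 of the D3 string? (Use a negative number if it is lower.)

C4 at fret 5 → F4 (MIDI 65); D3 at fret 8 → A#3 (MIDI 58).
65 − 58 = 7, so the two pitches are 7 semitones apart.

7 semitones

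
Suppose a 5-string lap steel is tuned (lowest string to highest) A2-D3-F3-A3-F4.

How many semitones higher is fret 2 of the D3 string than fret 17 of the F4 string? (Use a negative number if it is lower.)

-30 semitones

D3 at fret 2 → E3 (MIDI 52); F4 at fret 17 → Bb5 (MIDI 82).
52 − 82 = -30, so the two pitches are 30 semitones apart.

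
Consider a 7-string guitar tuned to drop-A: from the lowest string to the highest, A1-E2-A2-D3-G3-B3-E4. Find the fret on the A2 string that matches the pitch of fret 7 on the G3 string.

17

G3 at fret 7 is G3 + 7 semitones = D4.
The open A2 string is 10 semitones below the open G3, so the same pitch on the A2 string lies at fret 7 + 10 = 17.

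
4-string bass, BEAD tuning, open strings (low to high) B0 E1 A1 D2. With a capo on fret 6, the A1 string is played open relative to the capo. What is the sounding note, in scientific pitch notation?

D#2

The capo raises the open A1 by 6 semitones to D#2; fretting 0 more gives A1 + 6 + 0 = A1 + 6 semitones = D#2.
(Also written Eb.)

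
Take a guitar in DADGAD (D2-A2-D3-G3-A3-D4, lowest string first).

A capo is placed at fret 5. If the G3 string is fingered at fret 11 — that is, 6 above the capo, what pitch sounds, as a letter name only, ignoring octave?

The capo raises the open G3 by 5 semitones to C4; fretting 6 more gives G3 + 5 + 6 = G3 + 11 semitones, landing on F♯.

F♯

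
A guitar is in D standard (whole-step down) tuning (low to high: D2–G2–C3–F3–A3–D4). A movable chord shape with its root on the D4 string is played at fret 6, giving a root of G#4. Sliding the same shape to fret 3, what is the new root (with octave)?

F4

Moving from fret 6 to fret 3 shifts the root by -3 semitones.
G#4 down 3 semitones is F4.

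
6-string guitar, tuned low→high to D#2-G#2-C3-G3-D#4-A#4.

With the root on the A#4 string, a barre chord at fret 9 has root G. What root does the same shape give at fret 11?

Moving from fret 9 to fret 11 shifts the root by 2 semitones.
G up 2 semitones is A.

A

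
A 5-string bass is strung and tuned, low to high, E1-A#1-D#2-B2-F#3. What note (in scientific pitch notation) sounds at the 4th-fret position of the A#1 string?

Each fret is one semitone, so A#1 + 4 = D2.

D2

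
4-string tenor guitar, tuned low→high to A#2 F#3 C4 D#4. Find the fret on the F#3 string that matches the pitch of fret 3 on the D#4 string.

Fret 3 on D#4 is MIDI 63 + 3 = 66 (F#4). On the F#3 string (open MIDI 54), that pitch is 66 − 54 = fret 12.

12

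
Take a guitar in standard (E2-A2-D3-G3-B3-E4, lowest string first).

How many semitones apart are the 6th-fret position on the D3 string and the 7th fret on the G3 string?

D3 at fret 6 → G#3 (MIDI 56); G3 at fret 7 → D4 (MIDI 62).
56 − 62 = -6, so the two pitches are 6 semitones apart, with D4 the higher.

6 semitones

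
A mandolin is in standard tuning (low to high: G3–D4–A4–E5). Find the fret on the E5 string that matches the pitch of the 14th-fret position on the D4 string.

0

D4 at fret 14 is D4 + 14 semitones = E5.
The open E5 string is 14 semitones above the open D4, so the same pitch on the E5 string lies at fret 14 − 14 = 0.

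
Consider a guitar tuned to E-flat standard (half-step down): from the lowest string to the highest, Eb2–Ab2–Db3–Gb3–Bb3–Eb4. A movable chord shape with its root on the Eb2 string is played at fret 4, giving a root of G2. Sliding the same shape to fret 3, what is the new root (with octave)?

Gb2

Moving from fret 4 to fret 3 shifts the root by -1 semitone.
G2 down 1 semitone is Gb2.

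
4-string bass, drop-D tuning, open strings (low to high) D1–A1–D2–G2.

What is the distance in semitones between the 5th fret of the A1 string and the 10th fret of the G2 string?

A1 at fret 5 → D2 (MIDI 38); G2 at fret 10 → F3 (MIDI 53).
38 − 53 = -15, so the two pitches are 15 semitones apart, with F3 the higher.

15 semitones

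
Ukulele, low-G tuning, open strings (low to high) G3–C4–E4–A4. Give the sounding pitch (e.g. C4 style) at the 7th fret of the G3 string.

D4

The open G3 string plus 7 semitones: G–G#–A–A#–B–C–C#–D.
The walk passes from B into C once, so the octave number goes from 3 to 4.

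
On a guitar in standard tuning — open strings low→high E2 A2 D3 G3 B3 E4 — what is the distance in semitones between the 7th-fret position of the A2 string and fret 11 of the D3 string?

A2 at fret 7 → E3 (MIDI 52); D3 at fret 11 → C♯4 (MIDI 61).
52 − 61 = -9, so the two pitches are 9 semitones apart, with C♯4 the higher.

9 semitones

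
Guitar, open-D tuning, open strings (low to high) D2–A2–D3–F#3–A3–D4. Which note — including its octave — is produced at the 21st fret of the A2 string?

F#4

A2 is MIDI 45. Adding 21 gives 66, which is F#4.
(Equivalently spelled Gb4.)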